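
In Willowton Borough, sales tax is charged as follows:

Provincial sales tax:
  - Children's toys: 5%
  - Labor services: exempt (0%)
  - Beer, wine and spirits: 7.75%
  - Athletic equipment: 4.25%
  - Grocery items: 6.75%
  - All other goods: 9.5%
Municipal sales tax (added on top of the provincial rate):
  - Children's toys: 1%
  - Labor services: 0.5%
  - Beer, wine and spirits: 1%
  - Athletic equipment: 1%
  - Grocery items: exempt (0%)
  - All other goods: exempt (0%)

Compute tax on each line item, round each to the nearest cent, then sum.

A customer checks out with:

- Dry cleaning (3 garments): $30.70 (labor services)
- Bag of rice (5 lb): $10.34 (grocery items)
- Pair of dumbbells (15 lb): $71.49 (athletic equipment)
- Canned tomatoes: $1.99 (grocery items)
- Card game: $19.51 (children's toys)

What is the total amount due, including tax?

$139.93

Dry cleaning (3 garments) $30.70: labor services → 0% + 0.5% municipal = 0.5% → $0.15
Bag of rice (5 lb) $10.34: grocery items → 6.75% + 0% municipal = 6.75% → $0.70
Pair of dumbbells (15 lb) $71.49: athletic equipment → 4.25% + 1% municipal = 5.25% → $3.75
Canned tomatoes $1.99: grocery items → 6.75% + 0% municipal = 6.75% → $0.13
Card game $19.51: children's toys → 5% + 1% municipal = 6% → $1.17
Subtotal = $134.03; tax = $5.90; total due = $139.93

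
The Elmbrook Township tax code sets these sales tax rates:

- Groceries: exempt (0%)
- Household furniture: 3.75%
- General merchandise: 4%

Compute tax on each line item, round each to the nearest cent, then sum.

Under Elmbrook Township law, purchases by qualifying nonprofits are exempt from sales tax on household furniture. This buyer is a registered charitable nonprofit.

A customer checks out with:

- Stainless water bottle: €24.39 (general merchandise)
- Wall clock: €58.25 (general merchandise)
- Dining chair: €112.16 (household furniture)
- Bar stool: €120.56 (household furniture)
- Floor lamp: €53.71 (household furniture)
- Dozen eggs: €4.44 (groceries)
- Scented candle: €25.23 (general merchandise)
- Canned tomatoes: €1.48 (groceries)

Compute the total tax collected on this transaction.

Stainless water bottle €24.39: general merchandise → 4% → €0.98
Wall clock €58.25: general merchandise → 4% → €2.33
Dining chair €112.16: household furniture, buyer-exempt → 0% → €0.00
Bar stool €120.56: household furniture, buyer-exempt → 0% → €0.00
Floor lamp €53.71: household furniture, buyer-exempt → 0% → €0.00
Dozen eggs €4.44: groceries → 0% → €0.00
Scented candle €25.23: general merchandise → 4% → €1.01
Canned tomatoes €1.48: groceries → 0% → €0.00
Total tax = €0.98 + €2.33 + €1.01 = €4.32

€4.32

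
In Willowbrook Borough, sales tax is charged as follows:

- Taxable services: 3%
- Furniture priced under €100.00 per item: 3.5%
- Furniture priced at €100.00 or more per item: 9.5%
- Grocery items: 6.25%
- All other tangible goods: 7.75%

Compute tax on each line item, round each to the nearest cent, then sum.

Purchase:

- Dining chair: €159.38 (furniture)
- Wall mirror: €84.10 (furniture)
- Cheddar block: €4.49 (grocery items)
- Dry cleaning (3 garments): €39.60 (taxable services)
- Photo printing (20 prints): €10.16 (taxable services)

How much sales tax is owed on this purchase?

€19.85

Dining chair €159.38: furniture, €100.00 or more → 9.5% → €15.14
Wall mirror €84.10: furniture, under €100.00 → 3.5% → €2.94
Cheddar block €4.49: grocery items → 6.25% → €0.28
Dry cleaning (3 garments) €39.60: taxable services → 3% → €1.19
Photo printing (20 prints) €10.16: taxable services → 3% → €0.30
Total tax = €15.14 + €2.94 + €0.28 + €1.19 + €0.30 = €19.85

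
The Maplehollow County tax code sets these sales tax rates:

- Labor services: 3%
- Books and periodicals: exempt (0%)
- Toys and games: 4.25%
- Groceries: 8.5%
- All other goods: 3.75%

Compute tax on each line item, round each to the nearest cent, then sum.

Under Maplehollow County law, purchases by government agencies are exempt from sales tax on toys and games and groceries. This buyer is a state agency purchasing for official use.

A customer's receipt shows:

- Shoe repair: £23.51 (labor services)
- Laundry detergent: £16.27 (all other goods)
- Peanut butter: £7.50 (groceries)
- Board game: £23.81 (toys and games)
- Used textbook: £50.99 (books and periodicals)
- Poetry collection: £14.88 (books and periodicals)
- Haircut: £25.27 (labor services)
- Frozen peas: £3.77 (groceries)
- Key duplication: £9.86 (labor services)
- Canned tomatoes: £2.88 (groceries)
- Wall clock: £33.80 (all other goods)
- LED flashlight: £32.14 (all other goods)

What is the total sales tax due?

Shoe repair £23.51: labor services → 3% → £0.71
Laundry detergent £16.27: all other goods → 3.75% → £0.61
Peanut butter £7.50: groceries, buyer-exempt → 0% → £0.00
Board game £23.81: toys and games, buyer-exempt → 0% → £0.00
Used textbook £50.99: books and periodicals → 0% → £0.00
Poetry collection £14.88: books and periodicals → 0% → £0.00
Haircut £25.27: labor services → 3% → £0.76
Frozen peas £3.77: groceries, buyer-exempt → 0% → £0.00
Key duplication £9.86: labor services → 3% → £0.30
Canned tomatoes £2.88: groceries, buyer-exempt → 0% → £0.00
Wall clock £33.80: all other goods → 3.75% → £1.27
LED flashlight £32.14: all other goods → 3.75% → £1.21
Total tax = £0.71 + £0.61 + £0.76 + £0.30 + £1.27 + £1.21 = £4.86

£4.86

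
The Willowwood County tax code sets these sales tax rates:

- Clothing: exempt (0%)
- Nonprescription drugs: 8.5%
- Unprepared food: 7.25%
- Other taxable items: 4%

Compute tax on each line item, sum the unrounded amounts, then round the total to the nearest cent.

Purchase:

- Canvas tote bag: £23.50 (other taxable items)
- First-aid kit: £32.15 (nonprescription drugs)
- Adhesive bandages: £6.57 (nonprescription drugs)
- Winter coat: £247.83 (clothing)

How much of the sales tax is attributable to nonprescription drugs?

First-aid kit £32.15: nonprescription drugs → 8.5% → £2.73275
Adhesive bandages £6.57: nonprescription drugs → 8.5% → £0.55845
Tax on nonprescription drugs: unrounded sum = £3.2912 → £3.29

£3.29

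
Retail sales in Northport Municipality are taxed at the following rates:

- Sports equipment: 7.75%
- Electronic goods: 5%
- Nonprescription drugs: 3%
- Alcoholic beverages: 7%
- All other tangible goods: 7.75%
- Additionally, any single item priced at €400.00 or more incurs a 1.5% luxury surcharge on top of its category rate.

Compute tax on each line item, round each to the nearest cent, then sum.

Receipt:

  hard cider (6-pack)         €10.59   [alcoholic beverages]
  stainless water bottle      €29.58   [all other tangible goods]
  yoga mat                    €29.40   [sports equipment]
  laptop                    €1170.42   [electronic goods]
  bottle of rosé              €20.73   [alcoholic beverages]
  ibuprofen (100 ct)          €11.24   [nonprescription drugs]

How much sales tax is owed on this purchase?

Hard cider (6-pack) €10.59: alcoholic beverages → 7% → €0.74
Stainless water bottle €29.58: all other tangible goods → 7.75% → €2.29
Yoga mat €29.40: sports equipment → 7.75% → €2.28
Laptop €1170.42: electronic goods → 5% + 1.5% surcharge = 6.5% → €76.08
Bottle of rosé €20.73: alcoholic beverages → 7% → €1.45
Ibuprofen (100 ct) €11.24: nonprescription drugs → 3% → €0.34
Total tax = €0.74 + €2.29 + €2.28 + €76.08 + €1.45 + €0.34 = €83.18

€83.18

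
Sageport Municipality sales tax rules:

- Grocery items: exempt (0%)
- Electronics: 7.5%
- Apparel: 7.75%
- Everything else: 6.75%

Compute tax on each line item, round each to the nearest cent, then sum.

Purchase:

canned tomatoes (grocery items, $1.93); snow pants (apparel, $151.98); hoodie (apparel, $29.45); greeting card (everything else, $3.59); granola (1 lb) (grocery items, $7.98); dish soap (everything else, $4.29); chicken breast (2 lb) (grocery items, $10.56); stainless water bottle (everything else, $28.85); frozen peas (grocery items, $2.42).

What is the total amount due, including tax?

Canned tomatoes $1.93: grocery items → 0% → $0.00
Snow pants $151.98: apparel → 7.75% → $11.78
Hoodie $29.45: apparel → 7.75% → $2.28
Greeting card $3.59: everything else → 6.75% → $0.24
Granola (1 lb) $7.98: grocery items → 0% → $0.00
Dish soap $4.29: everything else → 6.75% → $0.29
Chicken breast (2 lb) $10.56: grocery items → 0% → $0.00
Stainless water bottle $28.85: everything else → 6.75% → $1.95
Frozen peas $2.42: grocery items → 0% → $0.00
Subtotal = $241.05; tax = $16.54; total due = $257.59

$257.59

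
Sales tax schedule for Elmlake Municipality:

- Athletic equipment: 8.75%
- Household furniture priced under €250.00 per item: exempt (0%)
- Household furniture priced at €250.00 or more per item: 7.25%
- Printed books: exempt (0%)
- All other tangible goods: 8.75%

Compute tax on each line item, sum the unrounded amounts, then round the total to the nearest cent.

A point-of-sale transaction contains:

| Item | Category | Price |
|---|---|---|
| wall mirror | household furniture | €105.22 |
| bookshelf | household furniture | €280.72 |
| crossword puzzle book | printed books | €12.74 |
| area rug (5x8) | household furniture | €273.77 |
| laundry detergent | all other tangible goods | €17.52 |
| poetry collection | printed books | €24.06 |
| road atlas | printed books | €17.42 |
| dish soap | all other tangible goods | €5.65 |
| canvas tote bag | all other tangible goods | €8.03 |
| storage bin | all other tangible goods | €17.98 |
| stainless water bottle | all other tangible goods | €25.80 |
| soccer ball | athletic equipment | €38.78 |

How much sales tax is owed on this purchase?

Wall mirror €105.22: household furniture, under €250.00 → 0% → €0.00
Bookshelf €280.72: household furniture, €250.00 or more → 7.25% → €20.3522
Crossword puzzle book €12.74: printed books → 0% → €0.00
Area rug (5x8) €273.77: household furniture, €250.00 or more → 7.25% → €19.848325
Laundry detergent €17.52: all other tangible goods → 8.75% → €1.533
Poetry collection €24.06: printed books → 0% → €0.00
Road atlas €17.42: printed books → 0% → €0.00
Dish soap €5.65: all other tangible goods → 8.75% → €0.494375
Canvas tote bag €8.03: all other tangible goods → 8.75% → €0.702625
Storage bin €17.98: all other tangible goods → 8.75% → €1.57325
Stainless water bottle €25.80: all other tangible goods → 8.75% → €2.2575
Soccer ball €38.78: athletic equipment → 8.75% → €3.39325
Unrounded tax sum = €50.154525 → €50.15

€50.15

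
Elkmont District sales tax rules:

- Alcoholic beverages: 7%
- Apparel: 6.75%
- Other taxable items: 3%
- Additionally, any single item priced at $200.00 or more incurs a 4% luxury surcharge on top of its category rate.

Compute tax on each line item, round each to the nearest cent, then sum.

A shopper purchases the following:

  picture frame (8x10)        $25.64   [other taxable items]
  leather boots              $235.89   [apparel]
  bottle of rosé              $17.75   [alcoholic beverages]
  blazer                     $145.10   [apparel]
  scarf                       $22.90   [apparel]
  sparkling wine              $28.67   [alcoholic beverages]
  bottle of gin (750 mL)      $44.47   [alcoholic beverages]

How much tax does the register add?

$43.83

Picture frame (8x10) $25.64: other taxable items → 3% → $0.77
Leather boots $235.89: apparel → 6.75% + 4% surcharge = 10.75% → $25.36
Bottle of rosé $17.75: alcoholic beverages → 7% → $1.24
Blazer $145.10: apparel → 6.75% → $9.79
Scarf $22.90: apparel → 6.75% → $1.55
Sparkling wine $28.67: alcoholic beverages → 7% → $2.01
Bottle of gin (750 mL) $44.47: alcoholic beverages → 7% → $3.11
Total tax = $0.77 + $25.36 + $1.24 + $9.79 + $1.55 + $2.01 + $3.11 = $43.83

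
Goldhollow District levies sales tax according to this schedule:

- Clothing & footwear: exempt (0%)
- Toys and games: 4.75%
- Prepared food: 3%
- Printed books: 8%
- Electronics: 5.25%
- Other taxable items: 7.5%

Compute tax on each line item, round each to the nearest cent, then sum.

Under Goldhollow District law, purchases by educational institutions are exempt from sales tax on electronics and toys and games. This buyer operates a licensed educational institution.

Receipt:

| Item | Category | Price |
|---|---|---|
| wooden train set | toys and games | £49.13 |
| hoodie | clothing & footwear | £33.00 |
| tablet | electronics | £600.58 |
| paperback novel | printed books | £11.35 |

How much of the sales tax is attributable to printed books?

Paperback novel £11.35: printed books → 8% → £0.91
Tax on printed books = £0.91

£0.91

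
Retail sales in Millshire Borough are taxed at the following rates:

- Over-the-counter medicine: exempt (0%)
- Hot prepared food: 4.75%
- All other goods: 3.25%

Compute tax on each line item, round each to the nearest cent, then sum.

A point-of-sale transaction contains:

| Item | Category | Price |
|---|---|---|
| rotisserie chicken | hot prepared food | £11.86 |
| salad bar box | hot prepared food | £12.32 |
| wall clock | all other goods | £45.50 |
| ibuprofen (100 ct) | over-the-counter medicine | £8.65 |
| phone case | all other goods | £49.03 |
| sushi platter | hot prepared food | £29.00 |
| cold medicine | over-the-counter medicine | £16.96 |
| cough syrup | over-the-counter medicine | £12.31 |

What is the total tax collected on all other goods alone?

Wall clock £45.50: all other goods → 3.25% → £1.48
Phone case £49.03: all other goods → 3.25% → £1.59
Tax on all other goods = £1.48 + £1.59 = £3.07

£3.07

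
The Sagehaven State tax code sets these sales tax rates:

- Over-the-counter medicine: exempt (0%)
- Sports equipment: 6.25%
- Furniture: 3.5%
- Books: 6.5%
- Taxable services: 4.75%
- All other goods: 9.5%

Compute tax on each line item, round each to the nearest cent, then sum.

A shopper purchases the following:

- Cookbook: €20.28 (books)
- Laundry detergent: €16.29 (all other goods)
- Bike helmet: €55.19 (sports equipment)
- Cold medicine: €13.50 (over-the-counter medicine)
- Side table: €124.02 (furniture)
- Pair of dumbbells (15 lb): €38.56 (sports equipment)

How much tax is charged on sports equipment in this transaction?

Bike helmet €55.19: sports equipment → 6.25% → €3.45
Pair of dumbbells (15 lb) €38.56: sports equipment → 6.25% → €2.41
Tax on sports equipment = €3.45 + €2.41 = €5.86

€5.86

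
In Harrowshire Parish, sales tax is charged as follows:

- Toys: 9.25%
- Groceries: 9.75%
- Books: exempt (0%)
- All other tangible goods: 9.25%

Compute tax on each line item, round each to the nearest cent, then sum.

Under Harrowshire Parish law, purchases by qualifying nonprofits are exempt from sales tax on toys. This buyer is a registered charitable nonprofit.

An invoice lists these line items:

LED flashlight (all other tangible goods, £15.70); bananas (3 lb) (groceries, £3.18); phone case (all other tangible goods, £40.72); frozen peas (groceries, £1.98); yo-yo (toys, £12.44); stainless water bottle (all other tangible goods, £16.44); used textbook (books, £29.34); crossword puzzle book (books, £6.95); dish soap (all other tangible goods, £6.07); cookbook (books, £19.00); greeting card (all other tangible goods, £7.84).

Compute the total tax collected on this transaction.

£8.53

LED flashlight £15.70: all other tangible goods → 9.25% → £1.45
Bananas (3 lb) £3.18: groceries → 9.75% → £0.31
Phone case £40.72: all other tangible goods → 9.25% → £3.77
Frozen peas £1.98: groceries → 9.75% → £0.19
Yo-yo £12.44: toys, buyer-exempt → 0% → £0.00
Stainless water bottle £16.44: all other tangible goods → 9.25% → £1.52
Used textbook £29.34: books → 0% → £0.00
Crossword puzzle book £6.95: books → 0% → £0.00
Dish soap £6.07: all other tangible goods → 9.25% → £0.56
Cookbook £19.00: books → 0% → £0.00
Greeting card £7.84: all other tangible goods → 9.25% → £0.73
Total tax = £1.45 + £0.31 + £3.77 + £0.19 + £1.52 + £0.56 + £0.73 = £8.53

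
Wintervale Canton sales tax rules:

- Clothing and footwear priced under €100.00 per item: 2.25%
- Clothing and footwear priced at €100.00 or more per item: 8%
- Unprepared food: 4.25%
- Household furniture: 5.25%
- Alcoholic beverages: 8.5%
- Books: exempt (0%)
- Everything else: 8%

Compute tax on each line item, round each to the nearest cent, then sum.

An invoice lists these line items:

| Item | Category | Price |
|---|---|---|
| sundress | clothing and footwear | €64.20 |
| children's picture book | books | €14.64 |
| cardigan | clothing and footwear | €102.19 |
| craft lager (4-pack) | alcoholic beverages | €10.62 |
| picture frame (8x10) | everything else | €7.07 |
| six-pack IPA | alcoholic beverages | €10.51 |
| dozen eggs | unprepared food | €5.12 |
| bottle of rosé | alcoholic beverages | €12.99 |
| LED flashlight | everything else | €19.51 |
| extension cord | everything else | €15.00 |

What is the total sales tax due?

Sundress €64.20: clothing and footwear, under €100.00 → 2.25% → €1.44
Children's picture book €14.64: books → 0% → €0.00
Cardigan €102.19: clothing and footwear, €100.00 or more → 8% → €8.18
Craft lager (4-pack) €10.62: alcoholic beverages → 8.5% → €0.90
Picture frame (8x10) €7.07: everything else → 8% → €0.57
Six-pack IPA €10.51: alcoholic beverages → 8.5% → €0.89
Dozen eggs €5.12: unprepared food → 4.25% → €0.22
Bottle of rosé €12.99: alcoholic beverages → 8.5% → €1.10
LED flashlight €19.51: everything else → 8% → €1.56
Extension cord €15.00: everything else → 8% → €1.20
Total tax = €1.44 + €8.18 + €0.90 + €0.57 + €0.89 + €0.22 + €1.10 + €1.56 + €1.20 = €16.06

€16.06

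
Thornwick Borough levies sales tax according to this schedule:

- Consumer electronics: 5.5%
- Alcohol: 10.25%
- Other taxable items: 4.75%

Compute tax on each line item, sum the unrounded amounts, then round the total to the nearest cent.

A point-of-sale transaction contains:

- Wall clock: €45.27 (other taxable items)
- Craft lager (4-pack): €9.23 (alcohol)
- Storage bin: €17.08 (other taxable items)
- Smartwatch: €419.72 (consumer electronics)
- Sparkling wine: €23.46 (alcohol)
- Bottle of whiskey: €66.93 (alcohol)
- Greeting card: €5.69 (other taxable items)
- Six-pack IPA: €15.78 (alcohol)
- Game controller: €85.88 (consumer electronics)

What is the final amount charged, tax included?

€731.91

Wall clock €45.27: other taxable items → 4.75% → €2.150325
Craft lager (4-pack) €9.23: alcohol → 10.25% → €0.946075
Storage bin €17.08: other taxable items → 4.75% → €0.8113
Smartwatch €419.72: consumer electronics → 5.5% → €23.0846
Sparkling wine €23.46: alcohol → 10.25% → €2.40465
Bottle of whiskey €66.93: alcohol → 10.25% → €6.860325
Greeting card €5.69: other taxable items → 4.75% → €0.270275
Six-pack IPA €15.78: alcohol → 10.25% → €1.61745
Game controller €85.88: consumer electronics → 5.5% → €4.7234
Subtotal = €689.04; unrounded tax = €42.8684 → €42.87; total due = €731.91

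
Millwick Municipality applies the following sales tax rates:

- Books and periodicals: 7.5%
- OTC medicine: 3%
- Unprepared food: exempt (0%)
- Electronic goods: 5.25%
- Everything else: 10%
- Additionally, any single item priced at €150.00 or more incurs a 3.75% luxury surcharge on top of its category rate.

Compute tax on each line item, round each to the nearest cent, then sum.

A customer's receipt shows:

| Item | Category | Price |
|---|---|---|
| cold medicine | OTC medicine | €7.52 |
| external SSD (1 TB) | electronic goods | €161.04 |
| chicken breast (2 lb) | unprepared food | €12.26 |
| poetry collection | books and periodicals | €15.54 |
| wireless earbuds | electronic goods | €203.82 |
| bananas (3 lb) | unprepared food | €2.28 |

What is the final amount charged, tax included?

Cold medicine €7.52: OTC medicine → 3% → €0.23
External SSD (1 TB) €161.04: electronic goods → 5.25% + 3.75% surcharge = 9% → €14.49
Chicken breast (2 lb) €12.26: unprepared food → 0% → €0.00
Poetry collection €15.54: books and periodicals → 7.5% → €1.17
Wireless earbuds €203.82: electronic goods → 5.25% + 3.75% surcharge = 9% → €18.34
Bananas (3 lb) €2.28: unprepared food → 0% → €0.00
Subtotal = €402.46; tax = €34.23; total due = €436.69

€436.69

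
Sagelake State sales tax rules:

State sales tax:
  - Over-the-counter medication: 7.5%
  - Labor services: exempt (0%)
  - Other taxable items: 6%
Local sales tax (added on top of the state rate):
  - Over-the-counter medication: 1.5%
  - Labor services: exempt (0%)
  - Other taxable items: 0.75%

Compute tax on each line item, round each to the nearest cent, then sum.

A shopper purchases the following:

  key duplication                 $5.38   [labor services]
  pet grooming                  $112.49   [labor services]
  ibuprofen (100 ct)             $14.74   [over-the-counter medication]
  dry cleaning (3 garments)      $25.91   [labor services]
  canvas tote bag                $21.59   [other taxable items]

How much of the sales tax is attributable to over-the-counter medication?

Ibuprofen (100 ct) $14.74: over-the-counter medication → 7.5% + 1.5% local = 9% → $1.33
Tax on over-the-counter medication = $1.33

$1.33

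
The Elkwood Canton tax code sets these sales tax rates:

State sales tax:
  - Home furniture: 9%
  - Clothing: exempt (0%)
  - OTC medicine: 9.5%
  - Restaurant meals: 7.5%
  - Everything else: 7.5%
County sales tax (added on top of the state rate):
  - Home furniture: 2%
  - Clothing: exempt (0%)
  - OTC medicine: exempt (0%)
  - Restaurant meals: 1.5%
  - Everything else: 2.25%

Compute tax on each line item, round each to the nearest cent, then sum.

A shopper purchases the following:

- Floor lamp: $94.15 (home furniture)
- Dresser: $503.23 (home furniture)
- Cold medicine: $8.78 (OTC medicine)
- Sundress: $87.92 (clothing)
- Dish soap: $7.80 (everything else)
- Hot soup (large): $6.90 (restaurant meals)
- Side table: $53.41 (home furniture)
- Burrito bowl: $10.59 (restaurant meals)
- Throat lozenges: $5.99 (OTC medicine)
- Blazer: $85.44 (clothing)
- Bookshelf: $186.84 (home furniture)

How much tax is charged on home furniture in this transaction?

$92.15

Floor lamp $94.15: home furniture → 9% + 2% county = 11% → $10.36
Dresser $503.23: home furniture → 9% + 2% county = 11% → $55.36
Side table $53.41: home furniture → 9% + 2% county = 11% → $5.88
Bookshelf $186.84: home furniture → 9% + 2% county = 11% → $20.55
Tax on home furniture = $10.36 + $55.36 + $5.88 + $20.55 = $92.15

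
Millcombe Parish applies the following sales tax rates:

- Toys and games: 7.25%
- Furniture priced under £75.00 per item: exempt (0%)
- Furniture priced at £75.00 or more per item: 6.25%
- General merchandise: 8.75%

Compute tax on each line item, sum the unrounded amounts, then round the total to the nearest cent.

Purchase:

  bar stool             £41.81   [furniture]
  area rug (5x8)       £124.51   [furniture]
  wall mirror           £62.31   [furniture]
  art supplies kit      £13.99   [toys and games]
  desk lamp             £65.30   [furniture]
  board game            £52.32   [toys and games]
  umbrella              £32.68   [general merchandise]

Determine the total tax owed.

£15.45

Bar stool £41.81: furniture, under £75.00 → 0% → £0.00
Area rug (5x8) £124.51: furniture, £75.00 or more → 6.25% → £7.781875
Wall mirror £62.31: furniture, under £75.00 → 0% → £0.00
Art supplies kit £13.99: toys and games → 7.25% → £1.014275
Desk lamp £65.30: furniture, under £75.00 → 0% → £0.00
Board game £52.32: toys and games → 7.25% → £3.7932
Umbrella £32.68: general merchandise → 8.75% → £2.8595
Unrounded tax sum = £15.44885 → £15.45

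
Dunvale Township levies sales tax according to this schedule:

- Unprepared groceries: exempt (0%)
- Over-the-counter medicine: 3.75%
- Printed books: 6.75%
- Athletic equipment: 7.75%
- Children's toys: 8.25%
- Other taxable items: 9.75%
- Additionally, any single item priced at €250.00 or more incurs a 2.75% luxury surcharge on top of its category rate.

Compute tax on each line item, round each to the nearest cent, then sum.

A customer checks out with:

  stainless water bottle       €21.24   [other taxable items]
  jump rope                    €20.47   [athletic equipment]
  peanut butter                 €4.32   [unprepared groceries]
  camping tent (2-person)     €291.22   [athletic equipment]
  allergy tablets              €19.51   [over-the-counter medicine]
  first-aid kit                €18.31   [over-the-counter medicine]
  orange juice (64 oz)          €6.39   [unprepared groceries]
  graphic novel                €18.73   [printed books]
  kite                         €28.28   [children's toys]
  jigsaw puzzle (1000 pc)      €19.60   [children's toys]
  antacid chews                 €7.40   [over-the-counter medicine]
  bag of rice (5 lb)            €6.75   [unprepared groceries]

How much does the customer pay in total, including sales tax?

Stainless water bottle €21.24: other taxable items → 9.75% → €2.07
Jump rope €20.47: athletic equipment → 7.75% → €1.59
Peanut butter €4.32: unprepared groceries → 0% → €0.00
Camping tent (2-person) €291.22: athletic equipment → 7.75% + 2.75% surcharge = 10.5% → €30.58
Allergy tablets €19.51: over-the-counter medicine → 3.75% → €0.73
First-aid kit €18.31: over-the-counter medicine → 3.75% → €0.69
Orange juice (64 oz) €6.39: unprepared groceries → 0% → €0.00
Graphic novel €18.73: printed books → 6.75% → €1.26
Kite €28.28: children's toys → 8.25% → €2.33
Jigsaw puzzle (1000 pc) €19.60: children's toys → 8.25% → €1.62
Antacid chews €7.40: over-the-counter medicine → 3.75% → €0.28
Bag of rice (5 lb) €6.75: unprepared groceries → 0% → €0.00
Subtotal = €462.22; tax = €41.15; total due = €503.37

€503.37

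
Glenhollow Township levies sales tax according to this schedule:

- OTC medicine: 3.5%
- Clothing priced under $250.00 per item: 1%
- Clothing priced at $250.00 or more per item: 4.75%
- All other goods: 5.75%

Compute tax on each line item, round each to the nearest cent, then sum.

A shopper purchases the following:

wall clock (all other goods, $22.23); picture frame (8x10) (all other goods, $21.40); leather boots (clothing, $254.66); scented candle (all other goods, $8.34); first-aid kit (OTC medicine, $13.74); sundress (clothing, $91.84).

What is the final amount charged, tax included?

Wall clock $22.23: all other goods → 5.75% → $1.28
Picture frame (8x10) $21.40: all other goods → 5.75% → $1.23
Leather boots $254.66: clothing, $250.00 or more → 4.75% → $12.10
Scented candle $8.34: all other goods → 5.75% → $0.48
First-aid kit $13.74: OTC medicine → 3.5% → $0.48
Sundress $91.84: clothing, under $250.00 → 1% → $0.92
Subtotal = $412.21; tax = $16.49; total due = $428.70

$428.70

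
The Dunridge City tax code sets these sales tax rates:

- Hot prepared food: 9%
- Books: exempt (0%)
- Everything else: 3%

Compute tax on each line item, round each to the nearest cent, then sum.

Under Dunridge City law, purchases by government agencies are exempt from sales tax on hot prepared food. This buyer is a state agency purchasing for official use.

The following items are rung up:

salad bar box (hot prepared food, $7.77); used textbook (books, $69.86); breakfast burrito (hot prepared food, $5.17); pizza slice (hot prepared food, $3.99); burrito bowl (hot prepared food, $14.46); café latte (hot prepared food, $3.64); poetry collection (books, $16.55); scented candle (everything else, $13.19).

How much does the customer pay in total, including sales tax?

$135.03

Salad bar box $7.77: hot prepared food, buyer-exempt → 0% → $0.00
Used textbook $69.86: books → 0% → $0.00
Breakfast burrito $5.17: hot prepared food, buyer-exempt → 0% → $0.00
Pizza slice $3.99: hot prepared food, buyer-exempt → 0% → $0.00
Burrito bowl $14.46: hot prepared food, buyer-exempt → 0% → $0.00
Café latte $3.64: hot prepared food, buyer-exempt → 0% → $0.00
Poetry collection $16.55: books → 0% → $0.00
Scented candle $13.19: everything else → 3% → $0.40
Subtotal = $134.63; tax = $0.40; total due = $135.03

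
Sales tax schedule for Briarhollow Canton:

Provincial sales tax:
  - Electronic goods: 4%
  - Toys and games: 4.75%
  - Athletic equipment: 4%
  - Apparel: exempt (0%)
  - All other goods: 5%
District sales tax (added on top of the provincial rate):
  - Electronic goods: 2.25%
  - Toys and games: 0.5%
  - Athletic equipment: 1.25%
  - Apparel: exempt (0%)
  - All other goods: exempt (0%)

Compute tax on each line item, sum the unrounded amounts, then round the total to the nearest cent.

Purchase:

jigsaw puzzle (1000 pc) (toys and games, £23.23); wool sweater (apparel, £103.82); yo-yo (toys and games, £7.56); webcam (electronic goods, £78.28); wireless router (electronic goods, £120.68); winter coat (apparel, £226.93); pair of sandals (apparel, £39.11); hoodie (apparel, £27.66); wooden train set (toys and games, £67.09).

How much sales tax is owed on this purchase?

Jigsaw puzzle (1000 pc) £23.23: toys and games → 4.75% + 0.5% district = 5.25% → £1.219575
Wool sweater £103.82: apparel → 0% + 0% district = 0% → £0.00
Yo-yo £7.56: toys and games → 4.75% + 0.5% district = 5.25% → £0.3969
Webcam £78.28: electronic goods → 4% + 2.25% district = 6.25% → £4.8925
Wireless router £120.68: electronic goods → 4% + 2.25% district = 6.25% → £7.5425
Winter coat £226.93: apparel → 0% + 0% district = 0% → £0.00
Pair of sandals £39.11: apparel → 0% + 0% district = 0% → £0.00
Hoodie £27.66: apparel → 0% + 0% district = 0% → £0.00
Wooden train set £67.09: toys and games → 4.75% + 0.5% district = 5.25% → £3.522225
Unrounded tax sum = £17.5737 → £17.57

£17.57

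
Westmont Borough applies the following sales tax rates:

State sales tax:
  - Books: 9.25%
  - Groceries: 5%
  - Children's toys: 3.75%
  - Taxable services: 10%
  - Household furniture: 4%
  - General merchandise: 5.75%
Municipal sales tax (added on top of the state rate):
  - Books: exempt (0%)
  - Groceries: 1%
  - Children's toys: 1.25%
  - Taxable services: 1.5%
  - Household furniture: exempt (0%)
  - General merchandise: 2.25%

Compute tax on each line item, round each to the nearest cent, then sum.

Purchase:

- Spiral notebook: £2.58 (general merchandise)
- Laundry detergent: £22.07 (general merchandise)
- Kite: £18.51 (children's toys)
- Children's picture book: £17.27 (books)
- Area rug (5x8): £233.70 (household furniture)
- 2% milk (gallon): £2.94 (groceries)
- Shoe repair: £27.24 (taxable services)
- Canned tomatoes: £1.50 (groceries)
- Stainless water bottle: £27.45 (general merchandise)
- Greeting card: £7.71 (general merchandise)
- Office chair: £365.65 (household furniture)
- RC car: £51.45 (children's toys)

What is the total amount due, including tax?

Spiral notebook £2.58: general merchandise → 5.75% + 2.25% municipal = 8% → £0.21
Laundry detergent £22.07: general merchandise → 5.75% + 2.25% municipal = 8% → £1.77
Kite £18.51: children's toys → 3.75% + 1.25% municipal = 5% → £0.93
Children's picture book £17.27: books → 9.25% + 0% municipal = 9.25% → £1.60
Area rug (5x8) £233.70: household furniture → 4% + 0% municipal = 4% → £9.35
2% milk (gallon) £2.94: groceries → 5% + 1% municipal = 6% → £0.18
Shoe repair £27.24: taxable services → 10% + 1.5% municipal = 11.5% → £3.13
Canned tomatoes £1.50: groceries → 5% + 1% municipal = 6% → £0.09
Stainless water bottle £27.45: general merchandise → 5.75% + 2.25% municipal = 8% → £2.20
Greeting card £7.71: general merchandise → 5.75% + 2.25% municipal = 8% → £0.62
Office chair £365.65: household furniture → 4% + 0% municipal = 4% → £14.63
RC car £51.45: children's toys → 3.75% + 1.25% municipal = 5% → £2.57
Subtotal = £778.07; tax = £37.28; total due = £815.35

£815.35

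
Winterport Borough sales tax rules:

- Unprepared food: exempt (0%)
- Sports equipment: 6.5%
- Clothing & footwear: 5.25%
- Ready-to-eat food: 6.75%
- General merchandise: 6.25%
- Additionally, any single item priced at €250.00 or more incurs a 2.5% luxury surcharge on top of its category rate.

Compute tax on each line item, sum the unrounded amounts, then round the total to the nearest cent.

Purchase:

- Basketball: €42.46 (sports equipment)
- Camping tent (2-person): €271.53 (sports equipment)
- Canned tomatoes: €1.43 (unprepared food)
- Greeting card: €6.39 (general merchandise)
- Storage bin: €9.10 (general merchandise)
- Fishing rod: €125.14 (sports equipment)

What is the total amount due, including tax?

€492.35

Basketball €42.46: sports equipment → 6.5% → €2.7599
Camping tent (2-person) €271.53: sports equipment → 6.5% + 2.5% surcharge = 9% → €24.4377
Canned tomatoes €1.43: unprepared food → 0% → €0.00
Greeting card €6.39: general merchandise → 6.25% → €0.399375
Storage bin €9.10: general merchandise → 6.25% → €0.56875
Fishing rod €125.14: sports equipment → 6.5% → €8.1341
Subtotal = €456.05; unrounded tax = €36.299825 → €36.30; total due = €492.35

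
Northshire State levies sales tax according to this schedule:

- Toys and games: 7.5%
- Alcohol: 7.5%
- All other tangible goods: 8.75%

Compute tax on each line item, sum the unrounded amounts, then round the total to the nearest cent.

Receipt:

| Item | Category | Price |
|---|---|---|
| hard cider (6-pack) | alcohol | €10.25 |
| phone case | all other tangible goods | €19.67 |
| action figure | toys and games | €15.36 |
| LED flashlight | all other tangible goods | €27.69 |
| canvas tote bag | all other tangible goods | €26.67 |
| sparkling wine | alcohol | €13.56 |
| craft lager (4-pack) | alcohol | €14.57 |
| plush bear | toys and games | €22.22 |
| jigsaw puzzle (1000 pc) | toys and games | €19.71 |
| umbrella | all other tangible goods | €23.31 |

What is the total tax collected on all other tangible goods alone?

€8.52

Phone case €19.67: all other tangible goods → 8.75% → €1.721125
LED flashlight €27.69: all other tangible goods → 8.75% → €2.422875
Canvas tote bag €26.67: all other tangible goods → 8.75% → €2.333625
Umbrella €23.31: all other tangible goods → 8.75% → €2.039625
Tax on all other tangible goods: unrounded sum = €8.51725 → €8.52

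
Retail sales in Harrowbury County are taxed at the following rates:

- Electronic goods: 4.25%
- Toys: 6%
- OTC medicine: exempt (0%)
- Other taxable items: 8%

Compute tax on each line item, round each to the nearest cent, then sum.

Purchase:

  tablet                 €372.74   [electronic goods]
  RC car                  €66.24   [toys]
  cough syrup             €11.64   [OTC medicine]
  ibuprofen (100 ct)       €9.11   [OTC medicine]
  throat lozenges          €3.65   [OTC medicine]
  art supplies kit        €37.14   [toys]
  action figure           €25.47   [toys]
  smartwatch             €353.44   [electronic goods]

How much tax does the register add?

Tablet €372.74: electronic goods → 4.25% → €15.84
RC car €66.24: toys → 6% → €3.97
Cough syrup €11.64: OTC medicine → 0% → €0.00
Ibuprofen (100 ct) €9.11: OTC medicine → 0% → €0.00
Throat lozenges €3.65: OTC medicine → 0% → €0.00
Art supplies kit €37.14: toys → 6% → €2.23
Action figure €25.47: toys → 6% → €1.53
Smartwatch €353.44: electronic goods → 4.25% → €15.02
Total tax = €15.84 + €3.97 + €2.23 + €1.53 + €15.02 = €38.59

€38.59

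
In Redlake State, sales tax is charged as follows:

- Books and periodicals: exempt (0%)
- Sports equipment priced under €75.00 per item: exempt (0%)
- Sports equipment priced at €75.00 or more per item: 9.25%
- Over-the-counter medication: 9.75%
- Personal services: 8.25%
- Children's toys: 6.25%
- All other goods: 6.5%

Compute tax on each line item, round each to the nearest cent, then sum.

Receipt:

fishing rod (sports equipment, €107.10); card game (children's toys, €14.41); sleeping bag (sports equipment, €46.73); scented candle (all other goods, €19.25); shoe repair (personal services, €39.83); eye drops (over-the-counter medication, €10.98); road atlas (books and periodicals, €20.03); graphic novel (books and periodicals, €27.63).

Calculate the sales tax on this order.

Fishing rod €107.10: sports equipment, €75.00 or more → 9.25% → €9.91
Card game €14.41: children's toys → 6.25% → €0.90
Sleeping bag €46.73: sports equipment, under €75.00 → 0% → €0.00
Scented candle €19.25: all other goods → 6.5% → €1.25
Shoe repair €39.83: personal services → 8.25% → €3.29
Eye drops €10.98: over-the-counter medication → 9.75% → €1.07
Road atlas €20.03: books and periodicals → 0% → €0.00
Graphic novel €27.63: books and periodicals → 0% → €0.00
Total tax = €9.91 + €0.90 + €1.25 + €3.29 + €1.07 = €16.42

€16.42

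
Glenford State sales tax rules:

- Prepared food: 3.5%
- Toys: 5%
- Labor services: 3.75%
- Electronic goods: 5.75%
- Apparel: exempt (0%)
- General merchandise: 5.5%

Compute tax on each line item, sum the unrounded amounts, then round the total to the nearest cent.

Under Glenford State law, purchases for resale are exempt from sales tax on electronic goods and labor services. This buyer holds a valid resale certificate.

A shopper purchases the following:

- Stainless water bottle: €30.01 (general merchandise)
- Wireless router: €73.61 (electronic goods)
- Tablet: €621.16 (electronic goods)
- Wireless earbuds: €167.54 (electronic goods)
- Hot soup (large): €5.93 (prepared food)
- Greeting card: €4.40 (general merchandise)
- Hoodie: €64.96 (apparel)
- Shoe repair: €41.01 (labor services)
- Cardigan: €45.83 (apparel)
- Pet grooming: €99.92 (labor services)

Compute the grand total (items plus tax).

€1156.47

Stainless water bottle €30.01: general merchandise → 5.5% → €1.65055
Wireless router €73.61: electronic goods, buyer-exempt → 0% → €0.00
Tablet €621.16: electronic goods, buyer-exempt → 0% → €0.00
Wireless earbuds €167.54: electronic goods, buyer-exempt → 0% → €0.00
Hot soup (large) €5.93: prepared food → 3.5% → €0.20755
Greeting card €4.40: general merchandise → 5.5% → €0.242
Hoodie €64.96: apparel → 0% → €0.00
Shoe repair €41.01: labor services, buyer-exempt → 0% → €0.00
Cardigan €45.83: apparel → 0% → €0.00
Pet grooming €99.92: labor services, buyer-exempt → 0% → €0.00
Subtotal = €1154.37; unrounded tax = €2.1001 → €2.10; total due = €1156.47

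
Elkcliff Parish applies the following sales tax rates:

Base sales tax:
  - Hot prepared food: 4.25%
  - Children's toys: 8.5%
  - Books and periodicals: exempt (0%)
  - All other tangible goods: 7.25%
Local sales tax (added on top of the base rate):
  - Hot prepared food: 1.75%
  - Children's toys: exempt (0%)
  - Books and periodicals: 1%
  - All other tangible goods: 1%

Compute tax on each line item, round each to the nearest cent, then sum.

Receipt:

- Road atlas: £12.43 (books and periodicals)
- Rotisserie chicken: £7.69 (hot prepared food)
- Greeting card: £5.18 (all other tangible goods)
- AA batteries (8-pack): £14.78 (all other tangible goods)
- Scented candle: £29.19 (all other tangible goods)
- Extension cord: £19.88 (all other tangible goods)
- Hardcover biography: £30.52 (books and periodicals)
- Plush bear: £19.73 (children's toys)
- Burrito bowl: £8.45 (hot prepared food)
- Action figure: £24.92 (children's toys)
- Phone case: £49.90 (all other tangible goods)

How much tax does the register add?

Road atlas £12.43: books and periodicals → 0% + 1% local = 1% → £0.12
Rotisserie chicken £7.69: hot prepared food → 4.25% + 1.75% local = 6% → £0.46
Greeting card £5.18: all other tangible goods → 7.25% + 1% local = 8.25% → £0.43
AA batteries (8-pack) £14.78: all other tangible goods → 7.25% + 1% local = 8.25% → £1.22
Scented candle £29.19: all other tangible goods → 7.25% + 1% local = 8.25% → £2.41
Extension cord £19.88: all other tangible goods → 7.25% + 1% local = 8.25% → £1.64
Hardcover biography £30.52: books and periodicals → 0% + 1% local = 1% → £0.31
Plush bear £19.73: children's toys → 8.5% + 0% local = 8.5% → £1.68
Burrito bowl £8.45: hot prepared food → 4.25% + 1.75% local = 6% → £0.51
Action figure £24.92: children's toys → 8.5% + 0% local = 8.5% → £2.12
Phone case £49.90: all other tangible goods → 7.25% + 1% local = 8.25% → £4.12
Total tax = £0.12 + £0.46 + £0.43 + £1.22 + £2.41 + £1.64 + £0.31 + £1.68 + £0.51 + £2.12 + £4.12 = £15.02

£15.02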